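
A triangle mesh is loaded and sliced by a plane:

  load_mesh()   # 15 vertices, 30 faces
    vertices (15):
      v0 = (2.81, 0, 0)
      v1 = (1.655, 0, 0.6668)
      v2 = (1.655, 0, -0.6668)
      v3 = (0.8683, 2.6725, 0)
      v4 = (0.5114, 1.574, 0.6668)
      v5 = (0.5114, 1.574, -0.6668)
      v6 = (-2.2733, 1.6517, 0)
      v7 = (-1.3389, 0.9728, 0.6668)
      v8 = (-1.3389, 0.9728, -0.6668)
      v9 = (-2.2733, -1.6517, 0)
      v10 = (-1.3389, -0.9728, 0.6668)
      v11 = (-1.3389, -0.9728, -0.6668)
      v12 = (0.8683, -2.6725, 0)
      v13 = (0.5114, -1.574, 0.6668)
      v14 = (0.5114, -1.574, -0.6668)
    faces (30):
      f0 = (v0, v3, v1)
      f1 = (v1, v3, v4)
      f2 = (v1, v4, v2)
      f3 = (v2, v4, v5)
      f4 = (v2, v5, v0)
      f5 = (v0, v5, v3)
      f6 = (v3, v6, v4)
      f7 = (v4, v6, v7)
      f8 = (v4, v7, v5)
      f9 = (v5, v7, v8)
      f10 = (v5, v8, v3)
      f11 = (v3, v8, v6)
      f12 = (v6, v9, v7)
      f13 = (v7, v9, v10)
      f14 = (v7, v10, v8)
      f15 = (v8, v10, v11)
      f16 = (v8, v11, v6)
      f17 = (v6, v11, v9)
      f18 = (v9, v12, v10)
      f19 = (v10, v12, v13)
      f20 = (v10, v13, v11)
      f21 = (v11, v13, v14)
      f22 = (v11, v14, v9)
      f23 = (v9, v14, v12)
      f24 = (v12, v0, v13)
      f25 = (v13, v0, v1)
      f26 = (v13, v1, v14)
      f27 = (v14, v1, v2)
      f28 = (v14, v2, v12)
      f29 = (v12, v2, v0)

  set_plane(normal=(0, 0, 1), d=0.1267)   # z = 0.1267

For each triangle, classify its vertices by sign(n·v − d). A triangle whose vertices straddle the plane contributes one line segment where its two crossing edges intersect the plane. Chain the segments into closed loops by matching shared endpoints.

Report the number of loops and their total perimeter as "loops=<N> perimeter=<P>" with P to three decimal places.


Straddling triangles (20 of 30):
  (v0,v3,v1) [--+] → (1.01778, 2.16469, 0.1267)–(2.59054, 0, 0.1267)  len=2.6757
  (v1,v3,v4) [+-+] → (1.01778, 2.16469, 0.1267)–(0.800485, 2.46377, 0.1267)  len=0.3697
  (v1,v4,v2) [++-] → (0.974551, 0.936539, 0.1267)–(1.655, 0, 0.1267)  len=1.1576
  (v2,v4,v5) [-+-] → (0.974551, 0.936539, 0.1267)–(0.5114, 1.574, 0.1267)  len=0.7879
  (v3,v6,v4) [--+] → (-1.74417, 1.63694, 0.1267)–(0.800485, 2.46377, 0.1267)  len=2.6756
  (v4,v6,v7) [+-+] → (-1.74417, 1.63694, 0.1267)–(-2.09575, 1.5227, 0.1267)  len=0.3697
  (v4,v7,v5) [++-] → (-0.58954, 1.21628, 0.1267)–(0.5114, 1.574, 0.1267)  len=1.1576
  (v5,v7,v8) [-+-] → (-0.58954, 1.21628, 0.1267)–(-1.3389, 0.9728, 0.1267)  len=0.7879
  (v6,v9,v7) [--+] → (-2.09575, -1.15301, 0.1267)–(-2.09575, 1.5227, 0.1267)  len=2.6757
  (v7,v9,v10) [+-+] → (-2.09575, -1.15301, 0.1267)–(-2.09575, -1.5227, 0.1267)  len=0.3697
  (v7,v10,v8) [++-] → (-1.3389, -0.184844, 0.1267)–(-1.3389, 0.9728, 0.1267)  len=1.1576
  (v8,v10,v11) [-+-] → (-1.3389, -0.184844, 0.1267)–(-1.3389, -0.9728, 0.1267)  len=0.7880
  (v9,v12,v10) [--+] → (0.448906, -2.34954, 0.1267)–(-2.09575, -1.5227, 0.1267)  len=2.6756
  (v10,v12,v13) [+-+] → (0.448906, -2.34954, 0.1267)–(0.800485, -2.46377, 0.1267)  len=0.3697
  (v10,v13,v11) [++-] → (-0.23796, -1.33052, 0.1267)–(-1.3389, -0.9728, 0.1267)  len=1.1576
  (v11,v13,v14) [-+-] → (-0.23796, -1.33052, 0.1267)–(0.5114, -1.574, 0.1267)  len=0.7879
  (v12,v0,v13) [--+] → (2.37324, -0.299079, 0.1267)–(0.800485, -2.46377, 0.1267)  len=2.6757
  (v13,v0,v1) [+-+] → (2.37324, -0.299079, 0.1267)–(2.59054, 0, 0.1267)  len=0.3697
  (v13,v1,v14) [++-] → (1.19185, -0.637461, 0.1267)–(0.5114, -1.574, 0.1267)  len=1.1576
  (v14,v1,v2) [-+-] → (1.19185, -0.637461, 0.1267)–(1.655, 0, 0.1267)  len=0.7879

Chained into 2 loop(s):
  loop 1: 10 segments, perimeter = 15.2268
  loop 2: 10 segments, perimeter = 9.7278
Total perimeter = 24.955

loops=2 perimeter=24.955


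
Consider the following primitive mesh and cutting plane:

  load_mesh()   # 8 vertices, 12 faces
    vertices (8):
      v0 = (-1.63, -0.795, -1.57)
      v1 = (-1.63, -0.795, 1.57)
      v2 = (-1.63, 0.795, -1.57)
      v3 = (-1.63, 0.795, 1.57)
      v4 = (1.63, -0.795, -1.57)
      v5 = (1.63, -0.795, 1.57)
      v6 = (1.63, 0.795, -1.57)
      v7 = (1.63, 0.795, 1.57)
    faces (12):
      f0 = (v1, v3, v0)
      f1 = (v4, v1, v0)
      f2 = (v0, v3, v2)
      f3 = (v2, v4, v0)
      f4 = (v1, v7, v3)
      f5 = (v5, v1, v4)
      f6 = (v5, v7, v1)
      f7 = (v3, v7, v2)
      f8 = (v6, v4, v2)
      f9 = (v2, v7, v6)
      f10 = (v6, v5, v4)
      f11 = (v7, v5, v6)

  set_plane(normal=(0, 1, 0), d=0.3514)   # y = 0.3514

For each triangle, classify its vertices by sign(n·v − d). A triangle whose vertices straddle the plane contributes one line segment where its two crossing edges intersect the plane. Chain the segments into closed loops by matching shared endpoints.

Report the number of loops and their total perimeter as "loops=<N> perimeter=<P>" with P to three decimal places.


loops=1 perimeter=12.800

Straddling triangles (8 of 12):
  (v1,v3,v0) [-+-] → (-1.63, 0.3514, 1.57)–(-1.63, 0.3514, 0.69396)  len=0.8760
  (v0,v3,v2) [-++] → (-1.63, 0.3514, 0.69396)–(-1.63, 0.3514, -1.57)  len=2.2640
  (v2,v4,v0) [+--] → (-0.720481, 0.3514, -1.57)–(-1.63, 0.3514, -1.57)  len=0.9095
  (v1,v7,v3) [-++] → (0.720481, 0.3514, 1.57)–(-1.63, 0.3514, 1.57)  len=2.3505
  (v5,v7,v1) [-+-] → (1.63, 0.3514, 1.57)–(0.720481, 0.3514, 1.57)  len=0.9095
  (v6,v4,v2) [+-+] → (1.63, 0.3514, -1.57)–(-0.720481, 0.3514, -1.57)  len=2.3505
  (v6,v5,v4) [+--] → (1.63, 0.3514, -0.69396)–(1.63, 0.3514, -1.57)  len=0.8760
  (v7,v5,v6) [+-+] → (1.63, 0.3514, 1.57)–(1.63, 0.3514, -0.69396)  len=2.2640

Chained into 1 loop(s):
  loop 1: 8 segments, perimeter = 12.8000
Total perimeter = 12.800


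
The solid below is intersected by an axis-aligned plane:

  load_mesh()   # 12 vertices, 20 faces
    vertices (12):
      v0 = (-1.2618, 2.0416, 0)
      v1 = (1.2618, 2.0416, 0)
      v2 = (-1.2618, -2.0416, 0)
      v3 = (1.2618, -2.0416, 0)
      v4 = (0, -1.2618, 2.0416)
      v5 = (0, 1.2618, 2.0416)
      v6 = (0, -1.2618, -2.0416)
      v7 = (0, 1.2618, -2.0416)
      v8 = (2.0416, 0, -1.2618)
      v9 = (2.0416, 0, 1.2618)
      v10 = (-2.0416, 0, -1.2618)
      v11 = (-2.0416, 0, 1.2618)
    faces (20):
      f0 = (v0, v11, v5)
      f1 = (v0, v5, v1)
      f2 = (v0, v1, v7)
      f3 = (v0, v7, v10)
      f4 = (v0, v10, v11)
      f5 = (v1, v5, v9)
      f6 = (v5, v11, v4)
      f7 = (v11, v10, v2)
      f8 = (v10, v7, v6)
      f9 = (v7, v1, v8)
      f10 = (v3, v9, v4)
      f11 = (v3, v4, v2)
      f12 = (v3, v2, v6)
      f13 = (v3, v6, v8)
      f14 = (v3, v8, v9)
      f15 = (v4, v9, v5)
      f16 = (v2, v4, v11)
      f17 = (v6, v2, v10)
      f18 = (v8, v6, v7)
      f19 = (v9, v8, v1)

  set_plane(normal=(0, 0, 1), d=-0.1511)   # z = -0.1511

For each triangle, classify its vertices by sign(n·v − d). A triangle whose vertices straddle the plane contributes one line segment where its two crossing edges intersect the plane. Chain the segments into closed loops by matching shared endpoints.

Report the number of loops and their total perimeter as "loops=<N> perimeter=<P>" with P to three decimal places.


loops=1 perimeter=13.425

Straddling triangles (10 of 20):
  (v0,v1,v7) [++-] → (1.16841, 1.98389, -0.1511)–(-1.16841, 1.98389, -0.1511)  len=2.3368
  (v0,v7,v10) [+--] → (-1.16841, 1.98389, -0.1511)–(-1.35518, 1.79712, -0.1511)  len=0.2641
  (v0,v10,v11) [+-+] → (-1.35518, 1.79712, -0.1511)–(-2.0416, 0, -0.1511)  len=1.9237
  (v11,v10,v2) [+-+] → (-2.0416, 0, -0.1511)–(-1.35518, -1.79712, -0.1511)  len=1.9237
  (v7,v1,v8) [-+-] → (1.16841, 1.98389, -0.1511)–(1.35518, 1.79712, -0.1511)  len=0.2641
  (v3,v2,v6) [++-] → (-1.16841, -1.98389, -0.1511)–(1.16841, -1.98389, -0.1511)  len=2.3368
  (v3,v6,v8) [+--] → (1.16841, -1.98389, -0.1511)–(1.35518, -1.79712, -0.1511)  len=0.2641
  (v3,v8,v9) [+-+] → (1.35518, -1.79712, -0.1511)–(2.0416, 0, -0.1511)  len=1.9237
  (v6,v2,v10) [-+-] → (-1.16841, -1.98389, -0.1511)–(-1.35518, -1.79712, -0.1511)  len=0.2641
  (v9,v8,v1) [+-+] → (2.0416, 0, -0.1511)–(1.35518, 1.79712, -0.1511)  len=1.9237

Chained into 1 loop(s):
  loop 1: 10 segments, perimeter = 13.4252
Total perimeter = 13.425


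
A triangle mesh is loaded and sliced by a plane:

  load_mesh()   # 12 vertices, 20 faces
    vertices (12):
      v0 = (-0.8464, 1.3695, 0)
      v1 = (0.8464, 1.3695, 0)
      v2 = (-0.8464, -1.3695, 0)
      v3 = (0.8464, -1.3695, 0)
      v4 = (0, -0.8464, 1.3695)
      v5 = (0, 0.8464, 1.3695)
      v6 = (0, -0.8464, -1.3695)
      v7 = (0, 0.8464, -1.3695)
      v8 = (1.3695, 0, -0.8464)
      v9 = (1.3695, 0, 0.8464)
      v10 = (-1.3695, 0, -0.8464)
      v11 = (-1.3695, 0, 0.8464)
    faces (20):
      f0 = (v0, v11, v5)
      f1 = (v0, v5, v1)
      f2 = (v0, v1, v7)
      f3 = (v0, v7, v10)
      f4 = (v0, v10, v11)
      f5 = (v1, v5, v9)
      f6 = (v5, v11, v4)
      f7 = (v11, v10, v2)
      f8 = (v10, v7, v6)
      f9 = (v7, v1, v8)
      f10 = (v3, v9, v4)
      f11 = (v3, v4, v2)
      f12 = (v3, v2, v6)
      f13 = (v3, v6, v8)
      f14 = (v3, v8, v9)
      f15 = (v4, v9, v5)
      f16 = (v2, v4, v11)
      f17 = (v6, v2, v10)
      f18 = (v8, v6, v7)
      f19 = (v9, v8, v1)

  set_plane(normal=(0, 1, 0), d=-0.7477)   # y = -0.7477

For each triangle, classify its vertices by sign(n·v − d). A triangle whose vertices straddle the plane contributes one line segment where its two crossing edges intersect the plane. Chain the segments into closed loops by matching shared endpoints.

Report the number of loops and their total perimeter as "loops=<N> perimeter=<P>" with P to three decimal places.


Straddling triangles (10 of 20):
  (v5,v11,v4) [++-] → (-0.159699, -0.7477, 1.3085)–(0, -0.7477, 1.3695)  len=0.1710
  (v11,v10,v2) [++-] → (-1.08391, -0.7477, -0.384295)–(-1.08391, -0.7477, 0.384295)  len=0.7686
  (v10,v7,v6) [++-] → (0, -0.7477, -1.3695)–(-0.159699, -0.7477, -1.3085)  len=0.1710
  (v3,v9,v4) [-+-] → (1.08391, -0.7477, 0.384295)–(0.159699, -0.7477, 1.3085)  len=1.3070
  (v3,v6,v8) [--+] → (0.159699, -0.7477, -1.3085)–(1.08391, -0.7477, -0.384295)  len=1.3070
  (v3,v8,v9) [-++] → (1.08391, -0.7477, -0.384295)–(1.08391, -0.7477, 0.384295)  len=0.7686
  (v4,v9,v5) [-++] → (0.159699, -0.7477, 1.3085)–(0, -0.7477, 1.3695)  len=0.1710
  (v2,v4,v11) [--+] → (-0.159699, -0.7477, 1.3085)–(-1.08391, -0.7477, 0.384295)  len=1.3070
  (v6,v2,v10) [--+] → (-1.08391, -0.7477, -0.384295)–(-0.159699, -0.7477, -1.3085)  len=1.3070
  (v8,v6,v7) [+-+] → (0.159699, -0.7477, -1.3085)–(0, -0.7477, -1.3695)  len=0.1710

Chained into 1 loop(s):
  loop 1: 10 segments, perimeter = 7.4491
Total perimeter = 7.449

loops=1 perimeter=7.449


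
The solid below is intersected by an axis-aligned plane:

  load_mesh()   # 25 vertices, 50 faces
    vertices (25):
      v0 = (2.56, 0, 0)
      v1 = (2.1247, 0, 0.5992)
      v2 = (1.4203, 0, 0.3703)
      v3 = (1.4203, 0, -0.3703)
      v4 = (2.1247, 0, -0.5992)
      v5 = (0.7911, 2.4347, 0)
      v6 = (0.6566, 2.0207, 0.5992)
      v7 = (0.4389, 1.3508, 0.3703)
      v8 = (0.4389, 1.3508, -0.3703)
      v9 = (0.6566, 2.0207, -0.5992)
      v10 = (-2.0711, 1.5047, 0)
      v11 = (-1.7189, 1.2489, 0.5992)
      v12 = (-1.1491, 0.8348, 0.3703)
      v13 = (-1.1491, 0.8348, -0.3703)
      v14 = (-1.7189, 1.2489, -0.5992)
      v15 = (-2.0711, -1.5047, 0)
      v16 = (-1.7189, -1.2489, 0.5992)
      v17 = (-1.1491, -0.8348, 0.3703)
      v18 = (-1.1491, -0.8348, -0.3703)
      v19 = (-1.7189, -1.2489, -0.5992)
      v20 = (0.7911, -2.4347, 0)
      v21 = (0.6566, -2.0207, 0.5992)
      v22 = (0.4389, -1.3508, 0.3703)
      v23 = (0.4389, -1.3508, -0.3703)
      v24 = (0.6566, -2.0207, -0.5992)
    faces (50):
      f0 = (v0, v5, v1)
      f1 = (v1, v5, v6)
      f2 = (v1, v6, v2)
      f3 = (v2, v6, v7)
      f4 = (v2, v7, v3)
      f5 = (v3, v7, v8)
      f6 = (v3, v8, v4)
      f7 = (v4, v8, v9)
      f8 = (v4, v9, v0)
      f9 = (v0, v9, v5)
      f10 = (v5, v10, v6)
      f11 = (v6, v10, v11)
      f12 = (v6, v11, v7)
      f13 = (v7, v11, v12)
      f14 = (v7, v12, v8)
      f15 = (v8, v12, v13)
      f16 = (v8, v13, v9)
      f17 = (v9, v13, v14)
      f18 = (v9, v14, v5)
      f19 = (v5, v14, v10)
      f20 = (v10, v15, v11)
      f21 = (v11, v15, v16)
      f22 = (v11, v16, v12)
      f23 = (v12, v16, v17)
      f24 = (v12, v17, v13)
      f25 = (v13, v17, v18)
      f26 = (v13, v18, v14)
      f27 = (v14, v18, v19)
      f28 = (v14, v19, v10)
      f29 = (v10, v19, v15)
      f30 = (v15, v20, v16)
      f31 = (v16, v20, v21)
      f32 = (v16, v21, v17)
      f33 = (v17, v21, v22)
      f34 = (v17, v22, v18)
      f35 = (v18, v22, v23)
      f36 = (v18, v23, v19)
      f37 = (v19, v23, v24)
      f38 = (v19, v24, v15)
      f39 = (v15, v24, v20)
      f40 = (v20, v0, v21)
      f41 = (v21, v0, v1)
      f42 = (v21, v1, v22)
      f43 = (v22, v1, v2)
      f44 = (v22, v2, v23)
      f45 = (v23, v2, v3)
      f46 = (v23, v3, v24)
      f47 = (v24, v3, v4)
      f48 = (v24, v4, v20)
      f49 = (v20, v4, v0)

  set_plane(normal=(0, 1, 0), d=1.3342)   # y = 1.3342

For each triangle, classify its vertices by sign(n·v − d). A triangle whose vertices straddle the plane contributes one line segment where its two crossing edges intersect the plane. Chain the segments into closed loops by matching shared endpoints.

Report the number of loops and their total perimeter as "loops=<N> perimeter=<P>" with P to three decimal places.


loops=2 perimeter=9.946

Straddling triangles (22 of 50):
  (v0,v5,v1) [-+-] → (1.59065, 1.3342, 0)–(1.3939, 1.3342, 0.270842)  len=0.3348
  (v1,v5,v6) [-++] → (1.3939, 1.3342, 0.270842)–(1.15536, 1.3342, 0.5992)  len=0.4059
  (v1,v6,v2) [-+-] → (1.15536, 1.3342, 0.5992)–(0.916055, 1.3342, 0.521435)  len=0.2516
  (v2,v6,v7) [-++] → (0.916055, 1.3342, 0.521435)–(0.45096, 1.3342, 0.3703)  len=0.4890
  (v2,v7,v3) [-+-] → (0.45096, 1.3342, 0.3703)–(0.45096, 1.3342, 0.361199)  len=0.0091
  (v3,v7,v8) [-++] → (0.45096, 1.3342, 0.361199)–(0.45096, 1.3342, -0.3703)  len=0.7315
  (v3,v8,v4) [-+-] → (0.45096, 1.3342, -0.3703)–(0.459617, 1.3342, -0.373113)  len=0.0091
  (v4,v8,v9) [-++] → (0.459617, 1.3342, -0.373113)–(1.15536, 1.3342, -0.5992)  len=0.7316
  (v4,v9,v0) [-+-] → (1.15536, 1.3342, -0.5992)–(1.30325, 1.3342, -0.395632)  len=0.2516
  (v0,v9,v5) [-++] → (1.30325, 1.3342, -0.395632)–(1.59065, 1.3342, 0)  len=0.4890
  (v6,v10,v11) [++-] → (-1.83635, 1.3342, 0.399389)–(-1.45636, 1.3342, 0.5992)  len=0.4293
  (v6,v11,v7) [+-+] → (-1.45636, 1.3342, 0.5992)–(0.087384, 1.3342, 0.407589)  len=1.5556
  (v7,v11,v12) [+--] → (0.087384, 1.3342, 0.407589)–(0.387813, 1.3342, 0.3703)  len=0.3027
  (v7,v12,v8) [+-+] → (0.387813, 1.3342, 0.3703)–(0.387813, 1.3342, -0.346474)  len=0.7168
  (v8,v12,v13) [+--] → (0.387813, 1.3342, -0.346474)–(0.387813, 1.3342, -0.3703)  len=0.0238
  (v8,v13,v9) [+-+] → (0.387813, 1.3342, -0.3703)–(-0.388693, 1.3342, -0.466693)  len=0.7825
  (v9,v13,v14) [+--] → (-0.388693, 1.3342, -0.466693)–(-1.45636, 1.3342, -0.5992)  len=1.0759
  (v9,v14,v5) [+-+] → (-1.45636, 1.3342, -0.5992)–(-1.53834, 1.3342, -0.556097)  len=0.0926
  (v5,v14,v10) [+-+] → (-1.53834, 1.3342, -0.556097)–(-1.83635, 1.3342, -0.399389)  len=0.3367
  (v10,v15,v11) [+--] → (-2.0711, 1.3342, 0)–(-1.83635, 1.3342, 0.399389)  len=0.4633
  (v14,v19,v10) [--+] → (-2.04929, 1.3342, -0.0371018)–(-1.83635, 1.3342, -0.399389)  len=0.4202
  (v10,v19,v15) [+--] → (-2.04929, 1.3342, -0.0371018)–(-2.0711, 1.3342, 0)  len=0.0430

Chained into 2 loop(s):
  loop 1: 10 segments, perimeter = 3.7032
  loop 2: 12 segments, perimeter = 6.2424
Total perimeter = 9.946


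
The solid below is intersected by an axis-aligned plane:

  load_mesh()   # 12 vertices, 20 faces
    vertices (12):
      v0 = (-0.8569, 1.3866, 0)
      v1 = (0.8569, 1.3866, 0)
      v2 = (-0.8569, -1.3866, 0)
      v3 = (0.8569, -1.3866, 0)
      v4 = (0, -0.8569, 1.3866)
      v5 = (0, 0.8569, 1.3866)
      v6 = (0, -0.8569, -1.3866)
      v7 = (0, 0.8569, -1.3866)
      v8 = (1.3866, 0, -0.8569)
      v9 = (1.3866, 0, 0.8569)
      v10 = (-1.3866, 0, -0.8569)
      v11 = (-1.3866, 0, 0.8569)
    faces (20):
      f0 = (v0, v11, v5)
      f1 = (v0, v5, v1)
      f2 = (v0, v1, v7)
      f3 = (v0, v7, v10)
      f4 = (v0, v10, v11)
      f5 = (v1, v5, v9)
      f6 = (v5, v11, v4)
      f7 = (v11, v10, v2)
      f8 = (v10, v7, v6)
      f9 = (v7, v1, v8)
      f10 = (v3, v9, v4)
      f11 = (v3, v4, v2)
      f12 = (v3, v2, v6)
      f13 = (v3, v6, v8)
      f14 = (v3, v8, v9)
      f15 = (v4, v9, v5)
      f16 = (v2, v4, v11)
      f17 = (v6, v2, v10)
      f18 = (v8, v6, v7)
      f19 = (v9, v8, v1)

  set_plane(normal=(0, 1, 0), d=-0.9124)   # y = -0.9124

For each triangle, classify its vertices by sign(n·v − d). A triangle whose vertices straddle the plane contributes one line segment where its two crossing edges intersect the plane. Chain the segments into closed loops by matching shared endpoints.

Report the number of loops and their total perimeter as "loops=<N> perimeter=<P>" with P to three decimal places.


Straddling triangles (8 of 20):
  (v11,v10,v2) [++-] → (-1.03805, -0.9124, -0.293049)–(-1.03805, -0.9124, 0.293049)  len=0.5861
  (v3,v9,v4) [-++] → (1.03805, -0.9124, 0.293049)–(0.0897828, -0.9124, 1.24132)  len=1.3411
  (v3,v4,v2) [-+-] → (0.0897828, -0.9124, 1.24132)–(-0.0897828, -0.9124, 1.24132)  len=0.1796
  (v3,v2,v6) [--+] → (-0.0897828, -0.9124, -1.24132)–(0.0897828, -0.9124, -1.24132)  len=0.1796
  (v3,v6,v8) [-++] → (0.0897828, -0.9124, -1.24132)–(1.03805, -0.9124, -0.293049)  len=1.3411
  (v3,v8,v9) [-++] → (1.03805, -0.9124, -0.293049)–(1.03805, -0.9124, 0.293049)  len=0.5861
  (v2,v4,v11) [-++] → (-0.0897828, -0.9124, 1.24132)–(-1.03805, -0.9124, 0.293049)  len=1.3411
  (v6,v2,v10) [+-+] → (-0.0897828, -0.9124, -1.24132)–(-1.03805, -0.9124, -0.293049)  len=1.3411

Chained into 1 loop(s):
  loop 1: 8 segments, perimeter = 6.8955
Total perimeter = 6.896

loops=1 perimeter=6.896


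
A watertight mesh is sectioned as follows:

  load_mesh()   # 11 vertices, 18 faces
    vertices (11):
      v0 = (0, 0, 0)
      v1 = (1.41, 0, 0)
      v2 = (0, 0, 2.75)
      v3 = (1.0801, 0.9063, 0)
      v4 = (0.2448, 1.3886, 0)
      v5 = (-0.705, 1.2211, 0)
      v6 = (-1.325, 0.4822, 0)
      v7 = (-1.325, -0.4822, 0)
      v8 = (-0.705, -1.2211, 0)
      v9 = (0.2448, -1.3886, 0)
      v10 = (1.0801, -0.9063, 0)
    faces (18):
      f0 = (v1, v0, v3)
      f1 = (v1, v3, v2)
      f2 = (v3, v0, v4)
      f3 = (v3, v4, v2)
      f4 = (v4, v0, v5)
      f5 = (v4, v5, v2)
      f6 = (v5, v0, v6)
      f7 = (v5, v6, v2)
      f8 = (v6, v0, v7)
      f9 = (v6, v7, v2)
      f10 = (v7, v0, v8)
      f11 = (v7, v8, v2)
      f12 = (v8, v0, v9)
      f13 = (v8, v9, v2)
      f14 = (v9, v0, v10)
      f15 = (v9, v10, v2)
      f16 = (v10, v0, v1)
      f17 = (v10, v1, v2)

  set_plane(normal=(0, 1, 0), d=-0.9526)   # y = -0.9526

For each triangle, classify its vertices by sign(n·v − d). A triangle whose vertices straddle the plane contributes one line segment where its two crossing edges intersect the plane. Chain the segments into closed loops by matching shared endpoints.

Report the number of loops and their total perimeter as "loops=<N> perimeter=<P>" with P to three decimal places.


Straddling triangles (6 of 18):
  (v7,v0,v8) [++-] → (-0.549982, -0.9526, 0)–(-0.930294, -0.9526, 0)  len=0.3803
  (v7,v8,v2) [+-+] → (-0.930294, -0.9526, 0)–(-0.549982, -0.9526, 0.60468)  len=0.7143
  (v8,v0,v9) [-+-] → (-0.549982, -0.9526, 0)–(0.167936, -0.9526, 0)  len=0.7179
  (v8,v9,v2) [--+] → (0.167936, -0.9526, 0.86346)–(-0.549982, -0.9526, 0.60468)  len=0.7631
  (v9,v0,v10) [-++] → (0.167936, -0.9526, 0)–(0.999913, -0.9526, 0)  len=0.8320
  (v9,v10,v2) [-++] → (0.999913, -0.9526, 0)–(0.167936, -0.9526, 0.86346)  len=1.1991

Chained into 1 loop(s):
  loop 1: 6 segments, perimeter = 4.6067
Total perimeter = 4.607

loops=1 perimeter=4.607


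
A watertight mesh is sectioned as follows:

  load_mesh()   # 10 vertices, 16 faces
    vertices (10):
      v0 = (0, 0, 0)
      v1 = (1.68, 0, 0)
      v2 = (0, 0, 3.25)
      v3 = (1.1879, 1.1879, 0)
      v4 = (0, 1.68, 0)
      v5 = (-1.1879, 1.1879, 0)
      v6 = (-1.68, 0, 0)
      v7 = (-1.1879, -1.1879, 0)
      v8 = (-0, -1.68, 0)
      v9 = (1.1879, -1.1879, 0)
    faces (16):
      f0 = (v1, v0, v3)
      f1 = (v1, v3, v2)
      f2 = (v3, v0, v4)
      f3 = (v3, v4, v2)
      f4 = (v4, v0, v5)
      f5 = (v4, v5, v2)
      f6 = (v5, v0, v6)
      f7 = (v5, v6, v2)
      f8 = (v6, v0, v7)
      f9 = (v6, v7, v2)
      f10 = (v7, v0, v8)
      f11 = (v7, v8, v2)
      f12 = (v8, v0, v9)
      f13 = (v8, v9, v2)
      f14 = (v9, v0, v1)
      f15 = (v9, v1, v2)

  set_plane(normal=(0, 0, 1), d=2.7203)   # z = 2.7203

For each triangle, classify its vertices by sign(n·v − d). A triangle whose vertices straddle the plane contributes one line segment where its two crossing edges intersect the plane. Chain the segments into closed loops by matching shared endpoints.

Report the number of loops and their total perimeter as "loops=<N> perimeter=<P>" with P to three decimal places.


loops=1 perimeter=1.677

Straddling triangles (8 of 16):
  (v1,v3,v2) [--+] → (0.193609, 0.193609, 2.7203)–(0.273814, 0, 2.7203)  len=0.2096
  (v3,v4,v2) [--+] → (0, 0.273814, 2.7203)–(0.193609, 0.193609, 2.7203)  len=0.2096
  (v4,v5,v2) [--+] → (-0.193609, 0.193609, 2.7203)–(0, 0.273814, 2.7203)  len=0.2096
  (v5,v6,v2) [--+] → (-0.273814, 0, 2.7203)–(-0.193609, 0.193609, 2.7203)  len=0.2096
  (v6,v7,v2) [--+] → (-0.193609, -0.193609, 2.7203)–(-0.273814, 0, 2.7203)  len=0.2096
  (v7,v8,v2) [--+] → (0, -0.273814, 2.7203)–(-0.193609, -0.193609, 2.7203)  len=0.2096
  (v8,v9,v2) [--+] → (0.193609, -0.193609, 2.7203)–(0, -0.273814, 2.7203)  len=0.2096
  (v9,v1,v2) [--+] → (0.273814, 0, 2.7203)–(0.193609, -0.193609, 2.7203)  len=0.2096

Chained into 1 loop(s):
  loop 1: 8 segments, perimeter = 1.6765
Total perimeter = 1.677


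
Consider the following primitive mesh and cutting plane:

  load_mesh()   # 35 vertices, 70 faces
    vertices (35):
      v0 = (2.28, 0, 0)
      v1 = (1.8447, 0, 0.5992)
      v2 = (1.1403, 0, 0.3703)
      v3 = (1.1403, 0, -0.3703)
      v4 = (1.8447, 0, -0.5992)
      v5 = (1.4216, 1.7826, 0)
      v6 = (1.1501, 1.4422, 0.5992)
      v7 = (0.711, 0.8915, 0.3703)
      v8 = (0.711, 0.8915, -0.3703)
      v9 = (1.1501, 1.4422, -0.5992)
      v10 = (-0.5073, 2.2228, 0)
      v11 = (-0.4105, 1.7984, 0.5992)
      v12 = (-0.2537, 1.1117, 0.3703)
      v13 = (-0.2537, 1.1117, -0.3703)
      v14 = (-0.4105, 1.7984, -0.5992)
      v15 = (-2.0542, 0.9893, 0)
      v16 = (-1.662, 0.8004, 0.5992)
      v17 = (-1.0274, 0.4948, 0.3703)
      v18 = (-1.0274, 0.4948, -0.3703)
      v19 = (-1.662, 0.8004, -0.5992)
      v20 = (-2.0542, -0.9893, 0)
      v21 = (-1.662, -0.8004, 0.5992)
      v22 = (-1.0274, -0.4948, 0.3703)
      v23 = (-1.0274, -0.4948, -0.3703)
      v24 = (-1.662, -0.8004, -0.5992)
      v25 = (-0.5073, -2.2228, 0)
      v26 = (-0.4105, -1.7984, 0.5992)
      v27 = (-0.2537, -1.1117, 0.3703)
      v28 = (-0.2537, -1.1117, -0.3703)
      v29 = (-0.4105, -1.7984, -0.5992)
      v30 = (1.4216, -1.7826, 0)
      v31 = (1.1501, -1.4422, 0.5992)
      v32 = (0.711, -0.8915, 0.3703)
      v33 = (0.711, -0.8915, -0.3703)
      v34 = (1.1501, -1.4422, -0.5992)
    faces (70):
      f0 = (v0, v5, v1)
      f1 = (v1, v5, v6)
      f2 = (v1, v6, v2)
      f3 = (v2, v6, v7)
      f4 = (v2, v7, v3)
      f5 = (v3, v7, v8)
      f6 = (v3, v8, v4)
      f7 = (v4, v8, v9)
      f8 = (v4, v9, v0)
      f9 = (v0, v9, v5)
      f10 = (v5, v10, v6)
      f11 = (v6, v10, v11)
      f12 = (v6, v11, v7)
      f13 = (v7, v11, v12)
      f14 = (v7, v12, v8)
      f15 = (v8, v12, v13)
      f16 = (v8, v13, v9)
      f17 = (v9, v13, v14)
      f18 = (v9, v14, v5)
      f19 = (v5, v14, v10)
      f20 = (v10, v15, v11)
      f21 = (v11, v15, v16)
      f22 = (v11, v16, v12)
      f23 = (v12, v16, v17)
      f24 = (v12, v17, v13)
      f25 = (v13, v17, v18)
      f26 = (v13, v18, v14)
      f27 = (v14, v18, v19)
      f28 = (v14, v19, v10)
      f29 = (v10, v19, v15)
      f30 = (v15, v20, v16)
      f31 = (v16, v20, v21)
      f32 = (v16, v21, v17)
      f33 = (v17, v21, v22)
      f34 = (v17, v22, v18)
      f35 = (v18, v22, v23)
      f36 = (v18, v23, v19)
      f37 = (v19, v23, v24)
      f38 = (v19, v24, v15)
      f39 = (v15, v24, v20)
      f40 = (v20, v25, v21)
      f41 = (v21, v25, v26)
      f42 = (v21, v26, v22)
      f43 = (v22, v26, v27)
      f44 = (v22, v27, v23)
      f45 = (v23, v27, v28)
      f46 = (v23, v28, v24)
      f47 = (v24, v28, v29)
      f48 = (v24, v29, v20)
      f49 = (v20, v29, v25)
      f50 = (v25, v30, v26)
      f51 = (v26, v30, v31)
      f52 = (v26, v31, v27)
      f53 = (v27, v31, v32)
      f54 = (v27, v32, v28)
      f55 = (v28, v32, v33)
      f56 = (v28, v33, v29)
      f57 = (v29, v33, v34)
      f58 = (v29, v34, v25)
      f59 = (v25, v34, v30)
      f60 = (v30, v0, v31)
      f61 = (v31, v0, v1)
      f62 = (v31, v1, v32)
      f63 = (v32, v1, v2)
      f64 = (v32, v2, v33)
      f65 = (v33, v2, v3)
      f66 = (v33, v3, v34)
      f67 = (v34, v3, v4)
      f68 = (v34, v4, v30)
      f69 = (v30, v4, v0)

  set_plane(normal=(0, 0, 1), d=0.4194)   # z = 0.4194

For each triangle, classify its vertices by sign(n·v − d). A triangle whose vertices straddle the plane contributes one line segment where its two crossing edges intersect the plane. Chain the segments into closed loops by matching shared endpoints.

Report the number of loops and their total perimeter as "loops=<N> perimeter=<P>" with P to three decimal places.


loops=2 perimeter=19.843

Straddling triangles (28 of 70):
  (v0,v5,v1) [--+] → (1.71774, 0.534899, 0.4194)–(1.97532, 0, 0.4194)  len=0.5937
  (v1,v5,v6) [+-+] → (1.71774, 0.534899, 0.4194)–(1.23157, 1.54434, 0.4194)  len=1.1204
  (v1,v6,v2) [++-] → (1.1424, 0.309358, 0.4194)–(1.2914, 0, 0.4194)  len=0.3434
  (v2,v6,v7) [-+-] → (1.1424, 0.309358, 0.4194)–(0.805189, 1.00963, 0.4194)  len=0.7772
  (v5,v10,v6) [--+] → (0.652769, 1.67643, 0.4194)–(1.23157, 1.54434, 0.4194)  len=0.5937
  (v6,v10,v11) [+-+] → (0.652769, 1.67643, 0.4194)–(-0.439546, 1.92575, 0.4194)  len=1.1204
  (v6,v11,v7) [++-] → (0.470434, 1.08603, 0.4194)–(0.805189, 1.00963, 0.4194)  len=0.3434
  (v7,v11,v12) [-+-] → (0.470434, 1.08603, 0.4194)–(-0.287334, 1.259, 0.4194)  len=0.7773
  (v10,v15,v11) [--+] → (-0.90372, 1.55562, 0.4194)–(-0.439546, 1.92575, 0.4194)  len=0.5937
  (v11,v15,v16) [+-+] → (-0.90372, 1.55562, 0.4194)–(-1.77969, 0.857083, 0.4194)  len=1.1204
  (v11,v16,v12) [++-] → (-0.555786, 1.04492, 0.4194)–(-0.287334, 1.259, 0.4194)  len=0.3434
  (v12,v16,v17) [-+-] → (-0.555786, 1.04492, 0.4194)–(-1.16352, 0.560352, 0.4194)  len=0.7773
  (v15,v20,v16) [--+] → (-1.77969, 0.263371, 0.4194)–(-1.77969, 0.857083, 0.4194)  len=0.5937
  (v16,v20,v21) [+-+] → (-1.77969, 0.263371, 0.4194)–(-1.77969, -0.857083, 0.4194)  len=1.1205
  (v16,v21,v17) [++-] → (-1.16352, 0.216974, 0.4194)–(-1.16352, 0.560352, 0.4194)  len=0.3434
  (v17,v21,v22) [-+-] → (-1.16352, 0.216974, 0.4194)–(-1.16352, -0.560352, 0.4194)  len=0.7773
  (v20,v25,v21) [--+] → (-1.31551, -1.22721, 0.4194)–(-1.77969, -0.857083, 0.4194)  len=0.5937
  (v21,v25,v26) [+-+] → (-1.31551, -1.22721, 0.4194)–(-0.439546, -1.92575, 0.4194)  len=1.1204
  (v21,v26,v22) [++-] → (-0.895072, -0.774428, 0.4194)–(-1.16352, -0.560352, 0.4194)  len=0.3434
  (v22,v26,v27) [-+-] → (-0.895072, -0.774428, 0.4194)–(-0.287334, -1.259, 0.4194)  len=0.7773
  (v25,v30,v26) [--+] → (0.139252, -1.79366, 0.4194)–(-0.439546, -1.92575, 0.4194)  len=0.5937
  (v26,v30,v31) [+-+] → (0.139252, -1.79366, 0.4194)–(1.23157, -1.54434, 0.4194)  len=1.1204
  (v26,v31,v27) [++-] → (0.0474209, -1.18259, 0.4194)–(-0.287334, -1.259, 0.4194)  len=0.3434
  (v27,v31,v32) [-+-] → (0.0474209, -1.18259, 0.4194)–(0.805189, -1.00963, 0.4194)  len=0.7773
  (v30,v0,v31) [--+] → (1.48915, -1.00944, 0.4194)–(1.23157, -1.54434, 0.4194)  len=0.5937
  (v31,v0,v1) [+-+] → (1.48915, -1.00944, 0.4194)–(1.97532, 0, 0.4194)  len=1.1204
  (v31,v1,v32) [++-] → (0.954183, -0.70027, 0.4194)–(0.805189, -1.00963, 0.4194)  len=0.3434
  (v32,v1,v2) [-+-] → (0.954183, -0.70027, 0.4194)–(1.2914, 0, 0.4194)  len=0.7772

Chained into 2 loop(s):
  loop 1: 14 segments, perimeter = 11.9987
  loop 2: 14 segments, perimeter = 7.8444
Total perimeter = 19.843


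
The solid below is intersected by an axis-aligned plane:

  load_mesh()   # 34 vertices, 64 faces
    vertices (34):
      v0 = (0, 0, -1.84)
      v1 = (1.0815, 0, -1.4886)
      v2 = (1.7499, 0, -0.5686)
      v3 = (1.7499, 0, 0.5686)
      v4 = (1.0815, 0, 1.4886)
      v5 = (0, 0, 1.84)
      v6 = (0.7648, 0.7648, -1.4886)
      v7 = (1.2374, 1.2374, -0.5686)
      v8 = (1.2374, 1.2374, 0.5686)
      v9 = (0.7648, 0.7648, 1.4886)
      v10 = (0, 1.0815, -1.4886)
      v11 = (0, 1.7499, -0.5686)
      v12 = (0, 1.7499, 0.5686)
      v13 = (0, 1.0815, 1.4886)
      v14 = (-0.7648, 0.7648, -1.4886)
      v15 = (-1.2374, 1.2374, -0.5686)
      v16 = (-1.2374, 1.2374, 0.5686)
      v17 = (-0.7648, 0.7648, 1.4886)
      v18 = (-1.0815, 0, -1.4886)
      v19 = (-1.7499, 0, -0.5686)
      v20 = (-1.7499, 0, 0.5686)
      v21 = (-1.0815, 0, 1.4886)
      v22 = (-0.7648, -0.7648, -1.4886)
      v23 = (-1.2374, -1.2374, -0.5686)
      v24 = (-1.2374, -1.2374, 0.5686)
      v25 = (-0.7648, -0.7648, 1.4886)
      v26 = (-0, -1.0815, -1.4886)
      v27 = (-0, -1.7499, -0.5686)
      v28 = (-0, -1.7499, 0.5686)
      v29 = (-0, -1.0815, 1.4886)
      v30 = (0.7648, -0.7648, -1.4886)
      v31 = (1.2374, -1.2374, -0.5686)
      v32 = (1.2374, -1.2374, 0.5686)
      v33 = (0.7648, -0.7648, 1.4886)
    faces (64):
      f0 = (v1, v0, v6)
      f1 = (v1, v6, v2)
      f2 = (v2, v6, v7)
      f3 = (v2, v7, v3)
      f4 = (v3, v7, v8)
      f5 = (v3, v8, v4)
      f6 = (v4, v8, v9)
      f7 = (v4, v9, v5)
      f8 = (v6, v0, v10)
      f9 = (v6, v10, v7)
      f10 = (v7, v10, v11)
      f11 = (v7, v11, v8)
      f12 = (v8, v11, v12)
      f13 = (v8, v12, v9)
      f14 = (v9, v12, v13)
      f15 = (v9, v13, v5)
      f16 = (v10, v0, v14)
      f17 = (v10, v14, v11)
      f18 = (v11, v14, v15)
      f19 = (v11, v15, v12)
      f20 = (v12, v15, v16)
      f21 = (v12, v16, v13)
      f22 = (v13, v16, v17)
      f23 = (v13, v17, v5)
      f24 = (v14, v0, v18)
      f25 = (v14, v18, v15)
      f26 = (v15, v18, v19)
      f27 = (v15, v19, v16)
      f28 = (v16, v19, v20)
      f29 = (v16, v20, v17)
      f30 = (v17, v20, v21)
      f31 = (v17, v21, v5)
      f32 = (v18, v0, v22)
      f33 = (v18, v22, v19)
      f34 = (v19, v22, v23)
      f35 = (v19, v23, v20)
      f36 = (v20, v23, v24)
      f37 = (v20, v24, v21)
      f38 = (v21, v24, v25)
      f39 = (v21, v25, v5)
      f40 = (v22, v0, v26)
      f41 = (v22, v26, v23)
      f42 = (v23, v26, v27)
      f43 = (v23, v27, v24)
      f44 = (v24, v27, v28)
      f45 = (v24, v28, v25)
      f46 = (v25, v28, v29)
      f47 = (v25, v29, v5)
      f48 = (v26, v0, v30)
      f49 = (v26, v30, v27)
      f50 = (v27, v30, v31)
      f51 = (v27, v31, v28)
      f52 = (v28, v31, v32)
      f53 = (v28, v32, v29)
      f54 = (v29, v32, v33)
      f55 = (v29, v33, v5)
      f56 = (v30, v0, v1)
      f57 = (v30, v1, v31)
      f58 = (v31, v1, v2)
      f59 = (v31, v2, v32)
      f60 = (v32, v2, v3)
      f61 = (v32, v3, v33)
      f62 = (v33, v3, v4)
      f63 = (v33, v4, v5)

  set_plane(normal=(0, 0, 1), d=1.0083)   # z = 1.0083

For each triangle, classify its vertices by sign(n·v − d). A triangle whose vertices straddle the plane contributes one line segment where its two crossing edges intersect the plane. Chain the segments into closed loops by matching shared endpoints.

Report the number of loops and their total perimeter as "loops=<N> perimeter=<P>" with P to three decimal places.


Straddling triangles (16 of 64):
  (v3,v8,v4) [--+] → (1.16289, 0.646004, 1.0083)–(1.43045, 0, 1.0083)  len=0.6992
  (v4,v8,v9) [+-+] → (1.16289, 0.646003, 1.0083)–(1.01153, 1.01153, 1.0083)  len=0.3956
  (v8,v12,v9) [--+] → (0.365525, 1.27909, 1.0083)–(1.01153, 1.01153, 1.0083)  len=0.6992
  (v9,v12,v13) [+-+] → (0.365525, 1.27909, 1.0083)–(0, 1.43045, 1.0083)  len=0.3956
  (v12,v16,v13) [--+] → (-0.646004, 1.16289, 1.0083)–(0, 1.43045, 1.0083)  len=0.6992
  (v13,v16,v17) [+-+] → (-0.646003, 1.16289, 1.0083)–(-1.01153, 1.01153, 1.0083)  len=0.3956
  (v16,v20,v17) [--+] → (-1.27909, 0.365525, 1.0083)–(-1.01153, 1.01153, 1.0083)  len=0.6992
  (v17,v20,v21) [+-+] → (-1.27909, 0.365525, 1.0083)–(-1.43045, 0, 1.0083)  len=0.3956
  (v20,v24,v21) [--+] → (-1.16289, -0.646004, 1.0083)–(-1.43045, 0, 1.0083)  len=0.6992
  (v21,v24,v25) [+-+] → (-1.16289, -0.646003, 1.0083)–(-1.01153, -1.01153, 1.0083)  len=0.3956
  (v24,v28,v25) [--+] → (-0.365525, -1.27909, 1.0083)–(-1.01153, -1.01153, 1.0083)  len=0.6992
  (v25,v28,v29) [+-+] → (-0.365525, -1.27909, 1.0083)–(0, -1.43045, 1.0083)  len=0.3956
  (v28,v32,v29) [--+] → (0.646004, -1.16289, 1.0083)–(0, -1.43045, 1.0083)  len=0.6992
  (v29,v32,v33) [+-+] → (0.646003, -1.16289, 1.0083)–(1.01153, -1.01153, 1.0083)  len=0.3956
  (v32,v3,v33) [--+] → (1.27909, -0.365525, 1.0083)–(1.01153, -1.01153, 1.0083)  len=0.6992
  (v33,v3,v4) [+-+] → (1.27909, -0.365525, 1.0083)–(1.43045, 0, 1.0083)  len=0.3956

Chained into 1 loop(s):
  loop 1: 16 segments, perimeter = 8.7588
Total perimeter = 8.759

loops=1 perimeter=8.759


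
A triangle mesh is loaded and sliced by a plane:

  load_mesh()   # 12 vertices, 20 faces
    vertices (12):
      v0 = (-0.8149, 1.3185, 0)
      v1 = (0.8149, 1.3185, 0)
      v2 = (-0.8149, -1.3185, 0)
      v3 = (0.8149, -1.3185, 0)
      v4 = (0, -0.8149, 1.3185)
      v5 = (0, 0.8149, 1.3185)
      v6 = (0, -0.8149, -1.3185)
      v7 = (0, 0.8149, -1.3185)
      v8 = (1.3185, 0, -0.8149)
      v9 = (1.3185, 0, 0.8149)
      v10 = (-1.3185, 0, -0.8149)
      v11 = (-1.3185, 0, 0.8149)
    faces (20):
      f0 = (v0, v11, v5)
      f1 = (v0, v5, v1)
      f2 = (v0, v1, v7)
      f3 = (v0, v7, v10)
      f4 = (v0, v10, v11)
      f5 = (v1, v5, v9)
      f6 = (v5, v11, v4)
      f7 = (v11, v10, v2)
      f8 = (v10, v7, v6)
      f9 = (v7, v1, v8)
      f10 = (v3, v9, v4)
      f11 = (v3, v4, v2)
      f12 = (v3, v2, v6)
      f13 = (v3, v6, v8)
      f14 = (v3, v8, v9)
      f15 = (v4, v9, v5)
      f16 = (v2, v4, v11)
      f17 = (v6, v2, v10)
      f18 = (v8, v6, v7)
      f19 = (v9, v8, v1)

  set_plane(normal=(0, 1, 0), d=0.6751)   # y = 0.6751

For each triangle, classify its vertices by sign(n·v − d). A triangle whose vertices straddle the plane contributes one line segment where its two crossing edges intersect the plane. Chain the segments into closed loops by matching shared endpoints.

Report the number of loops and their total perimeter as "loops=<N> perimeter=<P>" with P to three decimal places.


loops=1 perimeter=7.280

Straddling triangles (10 of 20):
  (v0,v11,v5) [+-+] → (-1.06065, 0.6751, 0.397654)–(-0.226195, 0.6751, 1.23211)  len=1.1801
  (v0,v7,v10) [++-] → (-0.226195, 0.6751, -1.23211)–(-1.06065, 0.6751, -0.397654)  len=1.1801
  (v0,v10,v11) [+--] → (-1.06065, 0.6751, -0.397654)–(-1.06065, 0.6751, 0.397654)  len=0.7953
  (v1,v5,v9) [++-] → (0.226195, 0.6751, 1.23211)–(1.06065, 0.6751, 0.397654)  len=1.1801
  (v5,v11,v4) [+--] → (-0.226195, 0.6751, 1.23211)–(0, 0.6751, 1.3185)  len=0.2421
  (v10,v7,v6) [-+-] → (-0.226195, 0.6751, -1.23211)–(0, 0.6751, -1.3185)  len=0.2421
  (v7,v1,v8) [++-] → (1.06065, 0.6751, -0.397654)–(0.226195, 0.6751, -1.23211)  len=1.1801
  (v4,v9,v5) [--+] → (0.226195, 0.6751, 1.23211)–(0, 0.6751, 1.3185)  len=0.2421
  (v8,v6,v7) [--+] → (0, 0.6751, -1.3185)–(0.226195, 0.6751, -1.23211)  len=0.2421
  (v9,v8,v1) [--+] → (1.06065, 0.6751, -0.397654)–(1.06065, 0.6751, 0.397654)  len=0.7953

Chained into 1 loop(s):
  loop 1: 10 segments, perimeter = 7.2795
Total perimeter = 7.280


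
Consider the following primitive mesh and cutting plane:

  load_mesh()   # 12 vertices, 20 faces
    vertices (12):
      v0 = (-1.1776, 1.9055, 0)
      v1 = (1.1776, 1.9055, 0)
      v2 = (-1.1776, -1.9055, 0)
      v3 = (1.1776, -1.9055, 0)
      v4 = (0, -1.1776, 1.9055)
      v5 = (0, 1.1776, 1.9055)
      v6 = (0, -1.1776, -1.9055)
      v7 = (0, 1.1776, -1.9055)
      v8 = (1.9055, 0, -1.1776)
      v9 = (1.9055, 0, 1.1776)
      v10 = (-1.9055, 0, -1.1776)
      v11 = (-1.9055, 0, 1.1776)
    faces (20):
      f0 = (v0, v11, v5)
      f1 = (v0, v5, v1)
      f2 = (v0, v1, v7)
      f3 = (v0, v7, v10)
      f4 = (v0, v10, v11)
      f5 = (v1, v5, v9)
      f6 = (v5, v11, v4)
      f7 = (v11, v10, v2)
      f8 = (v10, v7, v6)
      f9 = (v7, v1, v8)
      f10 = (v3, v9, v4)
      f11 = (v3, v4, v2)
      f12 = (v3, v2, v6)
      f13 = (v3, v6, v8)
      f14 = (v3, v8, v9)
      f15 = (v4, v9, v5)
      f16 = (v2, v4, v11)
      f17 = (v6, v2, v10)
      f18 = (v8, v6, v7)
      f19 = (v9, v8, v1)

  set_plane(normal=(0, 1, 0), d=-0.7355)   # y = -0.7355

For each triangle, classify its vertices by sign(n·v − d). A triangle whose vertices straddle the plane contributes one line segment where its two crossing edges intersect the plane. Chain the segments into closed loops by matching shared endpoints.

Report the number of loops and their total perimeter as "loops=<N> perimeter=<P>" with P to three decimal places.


loops=1 perimeter=11.098

Straddling triangles (10 of 20):
  (v5,v11,v4) [++-] → (-0.715372, -0.7355, 1.63223)–(0, -0.7355, 1.9055)  len=0.7658
  (v11,v10,v2) [++-] → (-1.62454, -0.7355, -0.723061)–(-1.62454, -0.7355, 0.723061)  len=1.4461
  (v10,v7,v6) [++-] → (0, -0.7355, -1.9055)–(-0.715372, -0.7355, -1.63223)  len=0.7658
  (v3,v9,v4) [-+-] → (1.62454, -0.7355, 0.723061)–(0.715372, -0.7355, 1.63223)  len=1.2858
  (v3,v6,v8) [--+] → (0.715372, -0.7355, -1.63223)–(1.62454, -0.7355, -0.723061)  len=1.2858
  (v3,v8,v9) [-++] → (1.62454, -0.7355, -0.723061)–(1.62454, -0.7355, 0.723061)  len=1.4461
  (v4,v9,v5) [-++] → (0.715372, -0.7355, 1.63223)–(0, -0.7355, 1.9055)  len=0.7658
  (v2,v4,v11) [--+] → (-0.715372, -0.7355, 1.63223)–(-1.62454, -0.7355, 0.723061)  len=1.2858
  (v6,v2,v10) [--+] → (-1.62454, -0.7355, -0.723061)–(-0.715372, -0.7355, -1.63223)  len=1.2858
  (v8,v6,v7) [+-+] → (0.715372, -0.7355, -1.63223)–(0, -0.7355, -1.9055)  len=0.7658

Chained into 1 loop(s):
  loop 1: 10 segments, perimeter = 11.0984
Total perimeter = 11.098


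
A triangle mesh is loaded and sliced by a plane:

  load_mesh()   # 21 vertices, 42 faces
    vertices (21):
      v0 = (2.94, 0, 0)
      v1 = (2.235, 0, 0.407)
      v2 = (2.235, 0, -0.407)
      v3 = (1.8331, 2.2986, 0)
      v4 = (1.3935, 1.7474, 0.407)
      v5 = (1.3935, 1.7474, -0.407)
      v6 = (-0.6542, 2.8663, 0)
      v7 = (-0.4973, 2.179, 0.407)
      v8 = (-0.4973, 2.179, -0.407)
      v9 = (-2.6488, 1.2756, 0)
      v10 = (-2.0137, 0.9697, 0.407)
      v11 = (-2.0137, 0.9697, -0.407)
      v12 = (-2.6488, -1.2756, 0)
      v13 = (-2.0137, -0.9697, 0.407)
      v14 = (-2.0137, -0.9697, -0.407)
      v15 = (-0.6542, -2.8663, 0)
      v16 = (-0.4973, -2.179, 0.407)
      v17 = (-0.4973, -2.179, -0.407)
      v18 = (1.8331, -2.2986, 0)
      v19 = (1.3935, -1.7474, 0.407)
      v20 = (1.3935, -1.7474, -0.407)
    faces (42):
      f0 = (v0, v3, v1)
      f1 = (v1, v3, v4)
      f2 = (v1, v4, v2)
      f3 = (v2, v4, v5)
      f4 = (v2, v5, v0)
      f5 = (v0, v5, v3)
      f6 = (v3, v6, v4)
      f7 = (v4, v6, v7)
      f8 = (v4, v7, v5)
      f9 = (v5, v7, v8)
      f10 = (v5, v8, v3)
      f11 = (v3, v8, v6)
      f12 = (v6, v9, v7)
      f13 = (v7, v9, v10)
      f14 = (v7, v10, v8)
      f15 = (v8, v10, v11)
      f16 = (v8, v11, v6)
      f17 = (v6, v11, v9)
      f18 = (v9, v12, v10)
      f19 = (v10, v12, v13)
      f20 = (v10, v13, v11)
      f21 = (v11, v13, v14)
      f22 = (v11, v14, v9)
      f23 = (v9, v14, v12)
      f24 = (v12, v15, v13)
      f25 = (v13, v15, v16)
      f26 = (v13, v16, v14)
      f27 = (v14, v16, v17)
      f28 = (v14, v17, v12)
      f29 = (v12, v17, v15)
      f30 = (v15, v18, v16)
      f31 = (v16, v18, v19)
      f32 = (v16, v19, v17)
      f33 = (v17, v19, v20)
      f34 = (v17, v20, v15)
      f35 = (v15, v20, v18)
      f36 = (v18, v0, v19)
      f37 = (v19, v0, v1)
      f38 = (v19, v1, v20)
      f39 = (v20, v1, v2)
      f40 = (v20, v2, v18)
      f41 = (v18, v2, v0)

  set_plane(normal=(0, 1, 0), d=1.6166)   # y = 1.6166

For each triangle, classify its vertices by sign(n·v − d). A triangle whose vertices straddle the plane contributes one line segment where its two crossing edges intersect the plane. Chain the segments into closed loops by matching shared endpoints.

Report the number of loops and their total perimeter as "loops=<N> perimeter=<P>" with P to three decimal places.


Straddling triangles (12 of 42):
  (v0,v3,v1) [-+-] → (2.16152, 1.6166, 0)–(1.95234, 1.6166, 0.120758)  len=0.2415
  (v1,v3,v4) [-++] → (1.95234, 1.6166, 0.120758)–(1.45649, 1.6166, 0.407)  len=0.5725
  (v1,v4,v2) [-+-] → (1.45649, 1.6166, 0.407)–(1.45649, 1.6166, 0.346069)  len=0.0609
  (v2,v4,v5) [-++] → (1.45649, 1.6166, 0.346069)–(1.45649, 1.6166, -0.407)  len=0.7531
  (v2,v5,v0) [-+-] → (1.45649, 1.6166, -0.407)–(1.50926, 1.6166, -0.376534)  len=0.0609
  (v0,v5,v3) [-++] → (1.50926, 1.6166, -0.376534)–(2.16152, 1.6166, 0)  len=0.7531
  (v6,v9,v7) [+-+] → (-2.22122, 1.6166, 0)–(-1.83669, 1.6166, 0.153627)  len=0.4141
  (v7,v9,v10) [+--] → (-1.83669, 1.6166, 0.153627)–(-1.20252, 1.6166, 0.407)  len=0.6829
  (v7,v10,v8) [+-+] → (-1.20252, 1.6166, 0.407)–(-1.20252, 1.6166, -0.0284392)  len=0.4354
  (v8,v10,v11) [+--] → (-1.20252, 1.6166, -0.0284392)–(-1.20252, 1.6166, -0.407)  len=0.3786
  (v8,v11,v6) [+-+] → (-1.20252, 1.6166, -0.407)–(-1.55, 1.6166, -0.268179)  len=0.3742
  (v6,v11,v9) [+--] → (-1.55, 1.6166, -0.268179)–(-2.22122, 1.6166, 0)  len=0.7228

Chained into 2 loop(s):
  loop 1: 6 segments, perimeter = 2.4421
  loop 2: 6 segments, perimeter = 3.0080
Total perimeter = 5.450

loops=2 perimeter=5.450
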